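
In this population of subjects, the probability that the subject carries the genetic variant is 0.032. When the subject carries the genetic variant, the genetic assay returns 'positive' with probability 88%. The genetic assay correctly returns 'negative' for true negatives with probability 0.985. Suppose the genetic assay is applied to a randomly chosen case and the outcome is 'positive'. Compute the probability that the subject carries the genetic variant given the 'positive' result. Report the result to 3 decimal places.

Write H for 'the subject carries the genetic variant'. Prior odds H:¬H = 0.032/0.968 = 0.033058. For the 'positive' outcome, the likelihood ratio is 0.88/0.015 = 58.667.
Posterior odds = 0.033058 × 58.667 = 1.9394, so P(H|E) = 1.9394/(1+1.9394) = 0.660.

P(H | E) ≈ 0.660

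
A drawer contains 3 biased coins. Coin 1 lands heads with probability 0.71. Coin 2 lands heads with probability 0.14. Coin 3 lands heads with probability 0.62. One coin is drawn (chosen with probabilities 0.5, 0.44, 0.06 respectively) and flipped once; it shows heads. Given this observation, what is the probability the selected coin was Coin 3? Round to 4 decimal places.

P(heads|C1) = 0.71; P(heads|C2) = 0.14; P(heads|C3) = 0.62.
Prior × likelihood for each source: 0.5·0.71=0.3550, 0.44·0.14=0.06160, 0.06·0.62=0.03720. Summing gives P(heads) = 0.45380.
P(Coin 3 | heads) = 0.03720 / 0.45380 = 0.0820.

Posterior probability ≈ 0.0820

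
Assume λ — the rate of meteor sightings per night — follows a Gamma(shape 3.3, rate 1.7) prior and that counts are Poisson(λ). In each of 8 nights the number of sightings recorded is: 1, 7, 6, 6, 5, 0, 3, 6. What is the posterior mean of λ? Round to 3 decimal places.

Posterior mean ≈ 3.845

Total count ∑xᵢ = 34 over n = 8 nights.
Gamma is conjugate to the Poisson likelihood: posterior is Gamma(shape = 3.3+34 = 37.3, rate = 1.7+8 = 9.7).
Posterior mean = shape/rate = 37.3/9.7 = 3.845.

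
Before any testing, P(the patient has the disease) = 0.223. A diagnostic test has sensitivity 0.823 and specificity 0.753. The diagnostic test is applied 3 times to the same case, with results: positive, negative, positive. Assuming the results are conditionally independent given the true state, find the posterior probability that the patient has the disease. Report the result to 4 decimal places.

Posterior P(H) ≈ 0.4282

Let H be the event that the patient has the disease; start with P(H) = 0.223. P('positive'|H) = 0.823, P('positive'|¬H) = 0.247.
Update on result 1 ('positive'): P(H) ← 0.823·0.2230 / (0.823·0.2230 + 0.247·0.7770) = 0.18353/0.37545 = 0.4888.
Update on result 2 ('negative'): P(H) ← 0.177·0.4888 / (0.177·0.4888 + 0.753·0.5112) = 0.086522/0.47144 = 0.1835.
Update on result 3 ('positive'): P(H) ← 0.823·0.1835 / (0.823·0.1835 + 0.247·0.8165) = 0.15104/0.35271 = 0.4282.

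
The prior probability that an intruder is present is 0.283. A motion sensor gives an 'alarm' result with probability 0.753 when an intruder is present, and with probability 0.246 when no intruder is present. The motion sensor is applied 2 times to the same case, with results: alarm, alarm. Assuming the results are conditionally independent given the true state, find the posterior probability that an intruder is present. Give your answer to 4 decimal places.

Posterior P(H) ≈ 0.7872

Let H be the event that an intruder is present; start with P(H) = 0.283. P('alarm'|H) = 0.753, P('alarm'|¬H) = 0.246.
Update on result 1 ('alarm'): P(H) ← 0.753·0.2830 / (0.753·0.2830 + 0.246·0.7170) = 0.21310/0.38948 = 0.5471.
Update on result 2 ('alarm'): P(H) ← 0.753·0.5471 / (0.753·0.5471 + 0.246·0.4529) = 0.41199/0.52340 = 0.7872.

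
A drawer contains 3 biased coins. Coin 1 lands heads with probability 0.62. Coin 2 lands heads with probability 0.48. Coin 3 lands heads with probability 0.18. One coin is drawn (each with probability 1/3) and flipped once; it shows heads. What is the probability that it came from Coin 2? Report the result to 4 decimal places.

Posterior probability ≈ 0.3750

Tabulate prior·likelihood by source: [1] prior 0.333333, lik 0.62, product 0.2067; [2] prior 0.333333, lik 0.48, product 0.1600; [3] prior 0.333333, lik 0.18, product 0.06000.
Normalizing constant = 0.42667; the posterior for Coin 2 is its product over the sum, 0.1600/0.42667 = 0.3750.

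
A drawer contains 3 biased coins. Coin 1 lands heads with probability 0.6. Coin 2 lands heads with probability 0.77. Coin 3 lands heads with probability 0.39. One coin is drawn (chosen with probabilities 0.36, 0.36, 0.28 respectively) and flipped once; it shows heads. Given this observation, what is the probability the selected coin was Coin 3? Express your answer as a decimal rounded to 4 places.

Posterior probability ≈ 0.1813

Tabulate prior·likelihood by source: [1] prior 0.36, lik 0.6, product 0.2160; [2] prior 0.36, lik 0.77, product 0.2772; [3] prior 0.28, lik 0.39, product 0.1092.
Normalizing constant = 0.60240; the posterior for Coin 3 is its product over the sum, 0.1092/0.60240 = 0.1813.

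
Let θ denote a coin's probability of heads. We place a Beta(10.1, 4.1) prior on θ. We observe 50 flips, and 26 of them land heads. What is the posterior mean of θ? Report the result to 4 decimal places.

Posterior mean ≈ 0.5623

The binomial likelihood is conjugate to the Beta prior: with 26 successes and 24 failures, the posterior is Beta(10.1+26, 4.1+24) = Beta(36.1, 28.1).
E[θ | data] = 36.1/(36.1+28.1) = 0.5623.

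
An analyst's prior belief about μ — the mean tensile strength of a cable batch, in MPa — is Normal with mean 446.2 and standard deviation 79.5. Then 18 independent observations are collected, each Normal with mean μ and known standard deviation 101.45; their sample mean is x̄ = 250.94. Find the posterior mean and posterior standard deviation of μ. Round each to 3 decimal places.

Posterior mean ≈ 267.139; posterior SD ≈ 22.899

With known σ, the Normal prior is conjugate. Weight on the data is w = (n/σ²)/(n/σ² + 1/τ₀²) = 0.00174891/(0.00174891+0.00015822) = 0.91704.
Posterior mean = w·x̄ + (1−w)·μ₀ = 0.91704·250.94 + 0.082963·446.2 = 267.139. Posterior variance = 1/(0.00174891+0.00015822) = 524.347, so SD = 22.899.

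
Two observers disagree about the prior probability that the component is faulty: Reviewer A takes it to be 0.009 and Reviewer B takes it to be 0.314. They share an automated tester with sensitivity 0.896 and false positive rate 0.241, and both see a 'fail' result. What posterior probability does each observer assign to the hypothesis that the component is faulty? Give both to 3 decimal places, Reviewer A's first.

Reviewer A: 0.033; Reviewer B: 0.630

P('+'|H) = 0.896, P('+'|¬H) = 0.241.
Reviewer A: numerator 0.896·0.009 = 0.0080640; evidence = 0.0080640+0.241·0.991 = 0.24689; posterior = 0.033.
Reviewer B: numerator 0.896·0.314 = 0.28134; evidence = 0.28134+0.241·0.686 = 0.44667; posterior = 0.630.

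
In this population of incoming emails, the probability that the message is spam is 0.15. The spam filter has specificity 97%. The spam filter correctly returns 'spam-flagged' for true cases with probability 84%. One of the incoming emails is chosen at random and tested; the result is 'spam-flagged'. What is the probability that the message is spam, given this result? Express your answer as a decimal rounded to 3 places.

P(H | E) ≈ 0.832

Write H for 'the message is spam'. Prior odds H:¬H = 0.15/0.85 = 0.17647. For the 'spam-flagged' outcome, the likelihood ratio is 0.84/0.03 = 28.000.
Posterior odds = 0.17647 × 28.000 = 4.9412, so P(H|E) = 4.9412/(1+4.9412) = 0.832.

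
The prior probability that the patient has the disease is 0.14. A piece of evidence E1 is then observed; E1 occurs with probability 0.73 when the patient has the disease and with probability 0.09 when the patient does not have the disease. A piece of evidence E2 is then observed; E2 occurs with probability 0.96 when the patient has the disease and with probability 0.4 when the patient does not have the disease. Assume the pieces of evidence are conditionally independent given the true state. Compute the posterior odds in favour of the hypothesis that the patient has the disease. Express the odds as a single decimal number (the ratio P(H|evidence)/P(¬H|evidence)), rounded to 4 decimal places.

Posterior odds ≈ 3.1690

Prior odds = 0.14/(1−0.14) = 0.16279.
Likelihood ratio for E1 = 0.73/0.09 = 8.1111.
Likelihood ratio for E2 = 0.96/0.4 = 2.4000.
Posterior odds = prior odds × LR₁ × LR₂ = 3.1690.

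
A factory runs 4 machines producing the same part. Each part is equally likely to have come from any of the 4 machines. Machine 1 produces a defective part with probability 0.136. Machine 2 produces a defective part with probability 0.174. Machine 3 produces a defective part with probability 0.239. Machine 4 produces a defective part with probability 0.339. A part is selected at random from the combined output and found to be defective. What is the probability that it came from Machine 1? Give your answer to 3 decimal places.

Posterior probability ≈ 0.153

P(defective|M1) = 0.136; P(defective|M2) = 0.174; P(defective|M3) = 0.239; P(defective|M4) = 0.339.
Prior × likelihood for each source: 0.25·0.136=0.03400, 0.25·0.174=0.04350, 0.25·0.239=0.05975, 0.25·0.339=0.08475. Summing gives P(defective) = 0.22200.
P(Machine 1 | defective) = 0.03400 / 0.22200 = 0.153.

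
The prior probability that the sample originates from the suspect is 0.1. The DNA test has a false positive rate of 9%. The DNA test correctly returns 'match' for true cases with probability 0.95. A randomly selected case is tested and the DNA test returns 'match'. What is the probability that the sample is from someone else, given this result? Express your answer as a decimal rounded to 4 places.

Let H be the event that the sample originates from the suspect. P(H) = 0.1, so P(¬H) = 0.9. With E the 'match' result, P(E|H) = 0.95 and P(E|¬H) = 0.09.
P(E) = 0.95·0.1 + 0.09·0.9 = 0.095000 + 0.081000 = 0.17600.
By Bayes' theorem, P(H|E) = 0.095000 / 0.17600 = 0.5398. Hence P(¬H|E) = 1 − 0.5398 = 0.4602.

P(¬H | E) ≈ 0.4602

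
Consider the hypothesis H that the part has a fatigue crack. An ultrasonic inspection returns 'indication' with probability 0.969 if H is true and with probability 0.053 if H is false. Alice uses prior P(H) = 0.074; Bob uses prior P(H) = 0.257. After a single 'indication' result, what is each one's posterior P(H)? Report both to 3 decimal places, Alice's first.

P('+'|H) = 0.969, P('+'|¬H) = 0.053.
Alice: numerator 0.969·0.074 = 0.071706; evidence = 0.071706+0.053·0.926 = 0.12078; posterior = 0.594.
Bob: numerator 0.969·0.257 = 0.24903; evidence = 0.24903+0.053·0.743 = 0.28841; posterior = 0.863.

Alice: 0.594; Bob: 0.863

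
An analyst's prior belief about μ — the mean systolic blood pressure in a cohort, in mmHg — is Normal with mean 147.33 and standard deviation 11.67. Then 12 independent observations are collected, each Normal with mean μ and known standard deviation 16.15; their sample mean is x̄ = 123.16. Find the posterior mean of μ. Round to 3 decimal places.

Prior precision 1/τ₀² = 1/11.67² = 0.00734274; data precision n/σ² = 12/16.15² = 0.0460083.
Posterior precision = 0.00734274 + 0.0460083 = 0.0533510.
Posterior mean = (0.00734274·147.33 + 0.0460083·123.16) / 0.0533510 = 126.487.

Posterior mean ≈ 126.487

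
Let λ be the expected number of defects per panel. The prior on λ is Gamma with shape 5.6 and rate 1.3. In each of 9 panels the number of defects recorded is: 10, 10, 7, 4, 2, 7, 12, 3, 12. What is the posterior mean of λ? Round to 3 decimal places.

Posterior mean ≈ 7.049

Total count ∑xᵢ = 67 over n = 9 panels.
Gamma is conjugate to the Poisson likelihood: posterior is Gamma(shape = 5.6+67 = 72.6, rate = 1.3+9 = 10.3).
Posterior mean = shape/rate = 72.6/10.3 = 7.049.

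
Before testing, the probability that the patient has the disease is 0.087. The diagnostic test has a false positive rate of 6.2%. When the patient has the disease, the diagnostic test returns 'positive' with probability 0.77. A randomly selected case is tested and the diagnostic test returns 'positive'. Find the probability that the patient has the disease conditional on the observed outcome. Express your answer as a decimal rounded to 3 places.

Write H for 'the patient has the disease'. Prior odds H:¬H = 0.087/0.913 = 0.095290. For the 'positive' outcome, the likelihood ratio is 0.77/0.062 = 12.419.
Posterior odds = 0.095290 × 12.419 = 1.1834, so P(H|E) = 1.1834/(1+1.1834) = 0.542.

P(H | E) ≈ 0.542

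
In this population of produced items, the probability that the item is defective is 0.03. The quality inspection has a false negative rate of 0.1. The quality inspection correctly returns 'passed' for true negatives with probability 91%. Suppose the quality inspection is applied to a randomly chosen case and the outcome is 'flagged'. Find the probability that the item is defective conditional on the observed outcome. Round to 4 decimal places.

P(H | E) ≈ 0.2362

Write H for 'the item is defective'. Prior odds H:¬H = 0.03/0.97 = 0.030928. For the 'flagged' outcome, the likelihood ratio is 0.9/0.09 = 10.000.
Posterior odds = 0.030928 × 10.000 = 0.30928, so P(H|E) = 0.30928/(1+0.30928) = 0.2362.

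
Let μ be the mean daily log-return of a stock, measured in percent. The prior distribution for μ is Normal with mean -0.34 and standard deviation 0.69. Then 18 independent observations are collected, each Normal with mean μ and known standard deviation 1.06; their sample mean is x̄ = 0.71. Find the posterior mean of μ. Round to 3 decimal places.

Posterior mean ≈ 0.588

With known σ, the Normal prior is conjugate. Weight on the data is w = (n/σ²)/(n/σ² + 1/τ₀²) = 16.0199/(16.0199+2.10040) = 0.88409.
Posterior mean = w·x̄ + (1−w)·μ₀ = 0.88409·0.71 + 0.11591·-0.34 = 0.588.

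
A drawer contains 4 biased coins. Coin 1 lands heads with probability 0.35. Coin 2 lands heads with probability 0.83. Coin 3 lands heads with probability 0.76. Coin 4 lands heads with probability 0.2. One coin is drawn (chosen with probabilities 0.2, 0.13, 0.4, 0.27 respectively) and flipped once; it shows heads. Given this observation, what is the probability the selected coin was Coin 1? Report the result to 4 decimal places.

Posterior probability ≈ 0.1306

Tabulate prior·likelihood by source: [1] prior 0.2, lik 0.35, product 0.07000; [2] prior 0.13, lik 0.83, product 0.1079; [3] prior 0.4, lik 0.76, product 0.3040; [4] prior 0.27, lik 0.2, product 0.05400.
Normalizing constant = 0.53590; the posterior for Coin 1 is its product over the sum, 0.07000/0.53590 = 0.1306.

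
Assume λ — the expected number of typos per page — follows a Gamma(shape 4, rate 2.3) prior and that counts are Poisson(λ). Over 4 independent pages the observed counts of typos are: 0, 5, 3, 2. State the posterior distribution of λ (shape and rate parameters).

Posterior: Gamma(shape=14, rate=6.3)

The Poisson likelihood adds the total count to the shape and the number of exposure periods to the rate. Here ∑xᵢ = 10 and n = 4, so shape 4→14 and rate 2.3→6.3.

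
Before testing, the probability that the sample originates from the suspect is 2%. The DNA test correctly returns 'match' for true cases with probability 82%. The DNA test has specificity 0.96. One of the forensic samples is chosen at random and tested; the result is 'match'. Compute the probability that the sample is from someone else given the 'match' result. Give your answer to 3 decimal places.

P(¬H | E) ≈ 0.705

Let H be the event that the sample originates from the suspect. P(H) = 0.02, so P(¬H) = 0.98. With E the 'match' result, P(E|H) = 0.82 and P(E|¬H) = 0.04.
P(E) = 0.82·0.02 + 0.04·0.98 = 0.016400 + 0.039200 = 0.055600.
By Bayes' theorem, P(H|E) = 0.016400 / 0.055600 = 0.295. Hence P(¬H|E) = 1 − 0.295 = 0.705.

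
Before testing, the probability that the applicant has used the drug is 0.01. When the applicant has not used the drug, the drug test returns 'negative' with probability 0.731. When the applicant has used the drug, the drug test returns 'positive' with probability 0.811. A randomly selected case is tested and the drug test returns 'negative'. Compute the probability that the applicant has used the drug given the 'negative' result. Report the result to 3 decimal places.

Let H be the event that the applicant has used the drug. P(H) = 0.01, so P(¬H) = 0.99. With E the 'negative' result, P(E|H) = 0.189 and P(E|¬H) = 0.731.
P(E) = 0.189·0.01 + 0.731·0.99 = 0.0018900 + 0.72369 = 0.72558.
By Bayes' theorem, P(H|E) = 0.0018900 / 0.72558 = 0.003.

P(H | E) ≈ 0.003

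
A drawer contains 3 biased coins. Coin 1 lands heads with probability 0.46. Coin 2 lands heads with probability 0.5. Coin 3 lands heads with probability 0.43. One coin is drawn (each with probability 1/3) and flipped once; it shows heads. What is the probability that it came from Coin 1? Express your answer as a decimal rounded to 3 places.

Posterior probability ≈ 0.331

Tabulate prior·likelihood by source: [1] prior 0.333333, lik 0.46, product 0.1533; [2] prior 0.333333, lik 0.5, product 0.1667; [3] prior 0.333333, lik 0.43, product 0.1433.
Normalizing constant = 0.46333; the posterior for Coin 1 is its product over the sum, 0.1533/0.46333 = 0.331.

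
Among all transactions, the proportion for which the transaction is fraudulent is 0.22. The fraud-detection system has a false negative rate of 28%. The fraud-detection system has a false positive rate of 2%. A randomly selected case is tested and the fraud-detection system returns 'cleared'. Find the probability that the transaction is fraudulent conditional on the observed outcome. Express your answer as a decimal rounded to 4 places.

P(H | E) ≈ 0.0746

Write H for 'the transaction is fraudulent'. Prior odds H:¬H = 0.22/0.78 = 0.28205. For the 'cleared' outcome, the likelihood ratio is 0.28/0.98 = 0.28571.
Posterior odds = 0.28205 × 0.28571 = 0.080586, so P(H|E) = 0.080586/(1+0.080586) = 0.0746.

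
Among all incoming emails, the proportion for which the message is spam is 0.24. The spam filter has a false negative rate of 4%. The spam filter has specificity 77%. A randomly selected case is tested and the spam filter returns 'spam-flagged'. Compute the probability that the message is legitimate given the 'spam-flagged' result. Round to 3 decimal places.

P(¬H | E) ≈ 0.431

Let H be the event that the message is spam. P(H) = 0.24, so P(¬H) = 0.76. With E the 'spam-flagged' result, P(E|H) = 0.96 and P(E|¬H) = 0.23.
P(E) = 0.96·0.24 + 0.23·0.76 = 0.23040 + 0.17480 = 0.40520.
By Bayes' theorem, P(H|E) = 0.23040 / 0.40520 = 0.569. Hence P(¬H|E) = 1 − 0.569 = 0.431.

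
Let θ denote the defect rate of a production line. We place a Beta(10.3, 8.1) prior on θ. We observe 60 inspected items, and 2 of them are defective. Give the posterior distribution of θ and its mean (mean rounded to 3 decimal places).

Observing 2 successes and 58 failures updates Beta(10.3, 8.1) by adding the success and failure counts to the two shape parameters: α = 10.3+2 = 12.3, β = 8.1+58 = 66.1.
E[θ | data] = 12.3/(12.3+66.1) = 0.157.

Posterior: Beta(12.3, 66.1); mean ≈ 0.157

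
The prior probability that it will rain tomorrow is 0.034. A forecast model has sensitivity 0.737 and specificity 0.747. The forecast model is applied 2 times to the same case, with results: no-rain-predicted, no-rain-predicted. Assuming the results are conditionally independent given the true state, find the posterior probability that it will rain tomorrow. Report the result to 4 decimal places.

Posterior P(H) ≈ 0.0043

With H the event that it will rain tomorrow, the joint likelihood of the observed sequence is P(data|H) = 0.263·0.263 = 0.069169 and P(data|¬H) = 0.747·0.747 = 0.55801.
Bayes: P(H|data) = 0.034·0.069169 / (0.034·0.069169 + 0.966·0.55801) = 0.0023517/0.54139 = 0.0043.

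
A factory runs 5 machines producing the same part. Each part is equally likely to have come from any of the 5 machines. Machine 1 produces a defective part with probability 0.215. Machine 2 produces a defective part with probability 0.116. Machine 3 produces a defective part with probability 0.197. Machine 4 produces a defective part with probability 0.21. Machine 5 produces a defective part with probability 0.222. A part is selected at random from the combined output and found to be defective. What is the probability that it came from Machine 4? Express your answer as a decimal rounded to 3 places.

Tabulate prior·likelihood by source: [1] prior 0.2, lik 0.215, product 0.04300; [2] prior 0.2, lik 0.116, product 0.02320; [3] prior 0.2, lik 0.197, product 0.03940; [4] prior 0.2, lik 0.21, product 0.04200; [5] prior 0.2, lik 0.222, product 0.04440.
Normalizing constant = 0.19200; the posterior for Machine 4 is its product over the sum, 0.04200/0.19200 = 0.219.

Posterior probability ≈ 0.219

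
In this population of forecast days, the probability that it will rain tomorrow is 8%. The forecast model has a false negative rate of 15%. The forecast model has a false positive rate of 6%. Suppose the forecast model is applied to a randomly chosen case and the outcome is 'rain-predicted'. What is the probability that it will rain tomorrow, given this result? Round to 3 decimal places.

Write H for 'it will rain tomorrow'. Prior odds H:¬H = 0.08/0.92 = 0.086957. For the 'rain-predicted' outcome, the likelihood ratio is 0.85/0.06 = 14.167.
Posterior odds = 0.086957 × 14.167 = 1.2319, so P(H|E) = 1.2319/(1+1.2319) = 0.552.

P(H | E) ≈ 0.552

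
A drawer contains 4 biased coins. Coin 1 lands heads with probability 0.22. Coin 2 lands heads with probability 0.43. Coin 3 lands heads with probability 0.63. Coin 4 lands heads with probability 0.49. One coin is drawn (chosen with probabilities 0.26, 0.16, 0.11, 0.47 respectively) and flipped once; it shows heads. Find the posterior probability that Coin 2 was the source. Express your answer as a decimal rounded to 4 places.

P(heads|C1) = 0.22; P(heads|C2) = 0.43; P(heads|C3) = 0.63; P(heads|C4) = 0.49.
Prior × likelihood for each source: 0.26·0.22=0.05720, 0.16·0.43=0.06880, 0.11·0.63=0.06930, 0.47·0.49=0.2303. Summing gives P(heads) = 0.42560.
P(Coin 2 | heads) = 0.06880 / 0.42560 = 0.1617.

Posterior probability ≈ 0.1617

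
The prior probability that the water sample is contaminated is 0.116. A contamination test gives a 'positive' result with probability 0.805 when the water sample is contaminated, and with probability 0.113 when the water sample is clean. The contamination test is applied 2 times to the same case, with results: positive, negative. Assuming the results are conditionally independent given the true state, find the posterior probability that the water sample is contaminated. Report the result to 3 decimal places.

Posterior P(H) ≈ 0.170

With H the event that the water sample is contaminated, the joint likelihood of the observed sequence is P(data|H) = 0.805·0.195 = 0.15698 and P(data|¬H) = 0.113·0.887 = 0.10023.
Bayes: P(H|data) = 0.116·0.15698 / (0.116·0.15698 + 0.884·0.10023) = 0.018209/0.10681 = 0.1705.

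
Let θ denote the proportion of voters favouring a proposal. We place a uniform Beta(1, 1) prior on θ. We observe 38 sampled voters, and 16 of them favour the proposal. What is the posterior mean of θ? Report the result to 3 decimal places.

The binomial likelihood is conjugate to the Beta prior: with 16 successes and 22 failures, the posterior is Beta(1+16, 1+22) = Beta(17, 23).
Posterior mean = α/(α+β) = 17/40 = 0.425.

Posterior mean ≈ 0.425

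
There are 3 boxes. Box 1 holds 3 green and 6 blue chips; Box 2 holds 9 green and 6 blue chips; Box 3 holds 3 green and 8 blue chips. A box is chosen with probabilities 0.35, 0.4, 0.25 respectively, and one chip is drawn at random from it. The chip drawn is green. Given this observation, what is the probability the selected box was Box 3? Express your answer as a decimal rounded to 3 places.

P(green|Box 1) = 0.3333; P(green|Box 2) = 0.6; P(green|Box 3) = 0.2727.
Prior × likelihood for each source: 0.35·0.3333=0.1167, 0.4·0.6=0.2400, 0.25·0.2727=0.06818. Summing gives P(green) = 0.42485.
P(Box 3 | green) = 0.06818 / 0.42485 = 0.160.

Posterior probability ≈ 0.160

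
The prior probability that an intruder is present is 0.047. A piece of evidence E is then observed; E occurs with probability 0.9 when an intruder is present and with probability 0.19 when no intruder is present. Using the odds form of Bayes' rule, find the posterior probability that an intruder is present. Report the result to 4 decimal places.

Prior odds = 0.047/(1−0.047) = 0.049318. In log-odds, ln(0.049318) = -3.0095.
Add log likelihood ratio: ln(4.7368) = 1.5554.
Posterior log-odds = -1.4541, so posterior odds = exp(-1.4541) = 0.23361. Converting, P(H|E) = 0.23361/1.2336 = 0.1894.

Posterior probability ≈ 0.1894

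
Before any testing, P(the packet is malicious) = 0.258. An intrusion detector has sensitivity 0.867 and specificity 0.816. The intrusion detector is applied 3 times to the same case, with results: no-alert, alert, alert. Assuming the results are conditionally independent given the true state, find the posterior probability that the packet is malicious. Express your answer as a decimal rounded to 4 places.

Let H be the event that the packet is malicious; start with P(H) = 0.258. P('alert'|H) = 0.867, P('alert'|¬H) = 0.184.
Update on result 1 ('no-alert'): P(H) ← 0.133·0.2580 / (0.133·0.2580 + 0.816·0.7420) = 0.034314/0.63979 = 0.0536.
Update on result 2 ('alert'): P(H) ← 0.867·0.0536 / (0.867·0.0536 + 0.184·0.9464) = 0.046500/0.22063 = 0.2108.
Update on result 3 ('alert'): P(H) ← 0.867·0.2108 / (0.867·0.2108 + 0.184·0.7892) = 0.18273/0.32795 = 0.5572.

Posterior P(H) ≈ 0.5572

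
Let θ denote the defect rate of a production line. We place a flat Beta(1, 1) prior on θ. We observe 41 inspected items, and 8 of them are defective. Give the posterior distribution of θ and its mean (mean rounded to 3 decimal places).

Posterior: Beta(9, 34); mean ≈ 0.209

The binomial likelihood is conjugate to the Beta prior: with 8 successes and 33 failures, the posterior is Beta(1+8, 1+33) = Beta(9, 34).
E[θ | data] = 9/(9+34) = 0.209.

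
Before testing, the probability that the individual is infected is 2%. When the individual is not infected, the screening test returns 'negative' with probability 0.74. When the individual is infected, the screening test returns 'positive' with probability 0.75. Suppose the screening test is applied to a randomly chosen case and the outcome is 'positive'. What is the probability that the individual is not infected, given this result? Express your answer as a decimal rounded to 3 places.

P(¬H | E) ≈ 0.944

Let H be the event that the individual is infected. P(H) = 0.02, so P(¬H) = 0.98. With E the 'positive' result, P(E|H) = 0.75 and P(E|¬H) = 0.26.
P(E) = 0.75·0.02 + 0.26·0.98 = 0.015000 + 0.25480 = 0.26980.
By Bayes' theorem, P(H|E) = 0.015000 / 0.26980 = 0.056. Hence P(¬H|E) = 1 − 0.056 = 0.944.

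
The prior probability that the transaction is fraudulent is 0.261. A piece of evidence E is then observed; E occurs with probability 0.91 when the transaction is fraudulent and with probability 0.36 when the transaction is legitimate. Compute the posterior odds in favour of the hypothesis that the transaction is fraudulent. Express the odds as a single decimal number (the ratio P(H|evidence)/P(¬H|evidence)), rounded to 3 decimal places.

Prior odds = 0.261/(1−0.261) = 0.35318. In log-odds, ln(0.35318) = -1.0408.
Add log likelihood ratio: ln(2.5278) = 0.92734.
Posterior log-odds = -0.11344, so posterior odds = exp(-0.11344) = 0.89276.

Posterior odds ≈ 0.893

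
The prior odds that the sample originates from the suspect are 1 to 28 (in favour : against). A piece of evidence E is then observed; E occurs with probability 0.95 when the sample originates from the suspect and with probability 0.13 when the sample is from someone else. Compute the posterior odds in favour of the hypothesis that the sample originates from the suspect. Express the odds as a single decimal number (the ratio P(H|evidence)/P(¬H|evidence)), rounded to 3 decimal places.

Prior odds = 1/28 = 0.035714. In log-odds, ln(0.035714) = -3.3322.
Add log likelihood ratio: ln(7.3077) = 1.9889.
Posterior log-odds = -1.3433, so posterior odds = exp(-1.3433) = 0.26099.

Posterior odds ≈ 0.261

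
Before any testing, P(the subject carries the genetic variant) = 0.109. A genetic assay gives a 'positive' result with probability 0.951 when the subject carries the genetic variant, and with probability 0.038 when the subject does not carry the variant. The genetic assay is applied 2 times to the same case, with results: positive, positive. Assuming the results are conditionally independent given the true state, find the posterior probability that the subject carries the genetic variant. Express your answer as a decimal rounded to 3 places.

Posterior P(H) ≈ 0.987

With H the event that the subject carries the genetic variant, the joint likelihood of the observed sequence is P(data|H) = 0.951·0.951 = 0.90440 and P(data|¬H) = 0.038·0.038 = 0.0014440.
Bayes: P(H|data) = 0.109·0.90440 / (0.109·0.90440 + 0.891·0.0014440) = 0.098580/0.099866 = 0.9871.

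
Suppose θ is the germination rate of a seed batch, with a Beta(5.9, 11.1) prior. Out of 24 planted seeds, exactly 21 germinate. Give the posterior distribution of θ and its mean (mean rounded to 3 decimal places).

Posterior: Beta(26.9, 14.1); mean ≈ 0.656

The binomial likelihood is conjugate to the Beta prior: with 21 successes and 3 failures, the posterior is Beta(5.9+21, 11.1+3) = Beta(26.9, 14.1).
E[θ | data] = 26.9/(26.9+14.1) = 0.656.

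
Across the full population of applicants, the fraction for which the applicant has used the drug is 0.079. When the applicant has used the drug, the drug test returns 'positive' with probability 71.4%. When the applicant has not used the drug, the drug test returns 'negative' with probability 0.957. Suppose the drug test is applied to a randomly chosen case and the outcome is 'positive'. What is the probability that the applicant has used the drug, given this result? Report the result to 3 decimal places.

P(H | E) ≈ 0.588

Let H be the event that the applicant has used the drug. P(H) = 0.079, so P(¬H) = 0.921. With E the 'positive' result, P(E|H) = 0.714 and P(E|¬H) = 0.043.
P(E) = 0.714·0.079 + 0.043·0.921 = 0.056406 + 0.039603 = 0.096009.
By Bayes' theorem, P(H|E) = 0.056406 / 0.096009 = 0.588.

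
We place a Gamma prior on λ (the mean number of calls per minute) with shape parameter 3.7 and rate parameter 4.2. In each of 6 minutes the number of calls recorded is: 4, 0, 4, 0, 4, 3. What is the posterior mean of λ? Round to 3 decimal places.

Total count ∑xᵢ = 15 over n = 6 minutes.
Gamma is conjugate to the Poisson likelihood: posterior is Gamma(shape = 3.7+15 = 18.7, rate = 4.2+6 = 10.2).
Posterior mean = shape/rate = 18.7/10.2 = 1.833.

Posterior mean ≈ 1.833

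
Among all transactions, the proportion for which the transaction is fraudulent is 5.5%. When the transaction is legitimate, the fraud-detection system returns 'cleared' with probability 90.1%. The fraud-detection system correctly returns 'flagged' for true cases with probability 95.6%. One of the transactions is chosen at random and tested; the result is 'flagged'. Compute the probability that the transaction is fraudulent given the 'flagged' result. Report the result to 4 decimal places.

P(H | E) ≈ 0.3598

Let H be the event that the transaction is fraudulent. P(H) = 0.055, so P(¬H) = 0.945. With E the 'flagged' result, P(E|H) = 0.956 and P(E|¬H) = 0.099.
P(E) = 0.956·0.055 + 0.099·0.945 = 0.052580 + 0.093555 = 0.14613.
By Bayes' theorem, P(H|E) = 0.052580 / 0.14613 = 0.3598.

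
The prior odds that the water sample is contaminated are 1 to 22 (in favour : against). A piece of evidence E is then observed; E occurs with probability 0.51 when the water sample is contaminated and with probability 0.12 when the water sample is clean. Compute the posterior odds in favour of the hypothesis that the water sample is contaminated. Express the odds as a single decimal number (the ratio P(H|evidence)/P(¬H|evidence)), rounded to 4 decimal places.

Posterior odds ≈ 0.1932

Prior odds = 1/22 = 0.045455. In log-odds, ln(0.045455) = -3.0910.
Add log likelihood ratio: ln(4.2500) = 1.4469.
Posterior log-odds = -1.6441, so posterior odds = exp(-1.6441) = 0.19318.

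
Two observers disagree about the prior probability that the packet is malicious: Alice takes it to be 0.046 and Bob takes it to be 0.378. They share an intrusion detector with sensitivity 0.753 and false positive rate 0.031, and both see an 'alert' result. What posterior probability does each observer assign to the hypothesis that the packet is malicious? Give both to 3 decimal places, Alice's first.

Alice: 0.539; Bob: 0.937

The likelihood ratio for an 'alert' result is 0.753/0.031 = 24.290.
Alice: prior odds 0.046/0.954 = 0.048218; posterior odds 1.1712; posterior probability 0.539.
Bob: prior odds 0.378/0.622 = 0.60772; posterior odds 14.762; posterior probability 0.937.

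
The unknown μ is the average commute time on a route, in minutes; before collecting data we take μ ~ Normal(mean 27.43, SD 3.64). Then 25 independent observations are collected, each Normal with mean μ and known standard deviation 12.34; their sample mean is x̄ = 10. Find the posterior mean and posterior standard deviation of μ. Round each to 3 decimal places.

Posterior mean ≈ 15.489; posterior SD ≈ 2.043

With known σ, the Normal prior is conjugate. Weight on the data is w = (n/σ²)/(n/σ² + 1/τ₀²) = 0.164176/(0.164176+0.0754740) = 0.68507.
Posterior mean = w·x̄ + (1−w)·μ₀ = 0.68507·10 + 0.31493·27.43 = 15.489. Posterior variance = 1/(0.164176+0.0754740) = 4.17275, so SD = 2.043.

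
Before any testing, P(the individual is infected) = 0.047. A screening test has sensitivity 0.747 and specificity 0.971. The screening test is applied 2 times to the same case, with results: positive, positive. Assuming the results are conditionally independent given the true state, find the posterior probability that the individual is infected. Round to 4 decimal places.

Let H be the event that the individual is infected; start with P(H) = 0.047. P('positive'|H) = 0.747, P('positive'|¬H) = 0.029.
Update on result 1 ('positive'): P(H) ← 0.747·0.0470 / (0.747·0.0470 + 0.029·0.9530) = 0.035109/0.062746 = 0.5595.
Update on result 2 ('positive'): P(H) ← 0.747·0.5595 / (0.747·0.5595 + 0.029·0.4405) = 0.41798/0.43075 = 0.9703.

Posterior P(H) ≈ 0.9703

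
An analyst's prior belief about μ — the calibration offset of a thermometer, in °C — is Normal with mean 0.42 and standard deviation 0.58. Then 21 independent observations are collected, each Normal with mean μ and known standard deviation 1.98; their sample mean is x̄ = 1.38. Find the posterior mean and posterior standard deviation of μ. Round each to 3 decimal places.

Prior precision 1/τ₀² = 1/0.58² = 2.97265; data precision n/σ² = 21/1.98² = 5.35660.
Posterior precision = 2.97265 + 5.35660 = 8.32925, giving posterior SD = 1/√8.32925 = 0.346.
Posterior mean = (2.97265·0.42 + 5.35660·1.38) / 8.32925 = 1.037.

Posterior mean ≈ 1.037; posterior SD ≈ 0.346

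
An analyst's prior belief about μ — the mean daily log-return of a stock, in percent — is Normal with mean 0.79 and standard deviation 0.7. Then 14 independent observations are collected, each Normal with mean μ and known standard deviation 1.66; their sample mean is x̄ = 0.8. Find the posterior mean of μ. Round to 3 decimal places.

Prior precision 1/τ₀² = 1/0.7² = 2.04082; data precision n/σ² = 14/1.66² = 5.08056.
Posterior precision = 2.04082 + 5.08056 = 7.12138.
Posterior mean = (2.04082·0.79 + 5.08056·0.8) / 7.12138 = 0.797.

Posterior mean ≈ 0.797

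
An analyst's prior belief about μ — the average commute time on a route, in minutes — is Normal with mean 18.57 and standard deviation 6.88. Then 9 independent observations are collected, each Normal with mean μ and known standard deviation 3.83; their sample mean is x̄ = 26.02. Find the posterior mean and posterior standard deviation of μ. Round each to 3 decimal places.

Prior precision 1/τ₀² = 1/6.88² = 0.0211263; data precision n/σ² = 9/3.83² = 0.613543.
Posterior precision = 0.0211263 + 0.613543 = 0.634669, giving posterior SD = 1/√0.634669 = 1.255.
Posterior mean = (0.0211263·18.57 + 0.613543·26.02) / 0.634669 = 25.772.

Posterior mean ≈ 25.772; posterior SD ≈ 1.255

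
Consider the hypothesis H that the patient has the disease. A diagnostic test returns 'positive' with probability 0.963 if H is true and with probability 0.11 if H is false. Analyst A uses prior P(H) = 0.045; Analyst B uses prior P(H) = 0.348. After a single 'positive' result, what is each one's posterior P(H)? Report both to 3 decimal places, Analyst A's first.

Analyst A: 0.292; Analyst B: 0.824

P('+'|H) = 0.963, P('+'|¬H) = 0.11.
Analyst A: numerator 0.963·0.045 = 0.043335; evidence = 0.043335+0.11·0.955 = 0.14838; posterior = 0.292.
Analyst B: numerator 0.963·0.348 = 0.33512; evidence = 0.33512+0.11·0.652 = 0.40684; posterior = 0.824.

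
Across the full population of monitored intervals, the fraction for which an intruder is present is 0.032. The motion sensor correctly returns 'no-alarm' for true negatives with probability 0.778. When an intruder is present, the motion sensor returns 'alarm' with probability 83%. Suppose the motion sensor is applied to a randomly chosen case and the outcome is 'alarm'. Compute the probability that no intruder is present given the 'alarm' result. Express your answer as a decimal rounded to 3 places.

Let H be the event that an intruder is present. P(H) = 0.032, so P(¬H) = 0.968. With E the 'alarm' result, P(E|H) = 0.83 and P(E|¬H) = 0.222.
P(E) = 0.83·0.032 + 0.222·0.968 = 0.026560 + 0.21490 = 0.24146.
By Bayes' theorem, P(H|E) = 0.026560 / 0.24146 = 0.110. Hence P(¬H|E) = 1 − 0.110 = 0.890.

P(¬H | E) ≈ 0.890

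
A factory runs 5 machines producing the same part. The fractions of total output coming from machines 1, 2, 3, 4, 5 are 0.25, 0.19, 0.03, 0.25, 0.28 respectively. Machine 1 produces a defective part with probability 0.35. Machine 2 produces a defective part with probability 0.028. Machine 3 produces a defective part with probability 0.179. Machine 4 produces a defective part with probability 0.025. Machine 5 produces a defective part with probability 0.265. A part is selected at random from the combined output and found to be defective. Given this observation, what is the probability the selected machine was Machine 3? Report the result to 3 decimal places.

P(defective|M1) = 0.35; P(defective|M2) = 0.028; P(defective|M3) = 0.179; P(defective|M4) = 0.025; P(defective|M5) = 0.265.
Prior × likelihood for each source: 0.25·0.35=0.08750, 0.19·0.028=0.005320, 0.03·0.179=0.005370, 0.25·0.025=0.006250, 0.28·0.265=0.07420. Summing gives P(defective) = 0.17864.
P(Machine 3 | defective) = 0.005370 / 0.17864 = 0.030.

Posterior probability ≈ 0.030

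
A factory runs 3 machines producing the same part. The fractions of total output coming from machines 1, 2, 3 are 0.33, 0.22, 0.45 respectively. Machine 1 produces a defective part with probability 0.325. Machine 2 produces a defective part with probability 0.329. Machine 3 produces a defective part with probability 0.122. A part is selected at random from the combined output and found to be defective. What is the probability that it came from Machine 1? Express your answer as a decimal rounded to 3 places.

Posterior probability ≈ 0.457

Tabulate prior·likelihood by source: [1] prior 0.33, lik 0.325, product 0.1073; [2] prior 0.22, lik 0.329, product 0.07238; [3] prior 0.45, lik 0.122, product 0.05490.
Normalizing constant = 0.23453; the posterior for Machine 1 is its product over the sum, 0.1073/0.23453 = 0.457.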